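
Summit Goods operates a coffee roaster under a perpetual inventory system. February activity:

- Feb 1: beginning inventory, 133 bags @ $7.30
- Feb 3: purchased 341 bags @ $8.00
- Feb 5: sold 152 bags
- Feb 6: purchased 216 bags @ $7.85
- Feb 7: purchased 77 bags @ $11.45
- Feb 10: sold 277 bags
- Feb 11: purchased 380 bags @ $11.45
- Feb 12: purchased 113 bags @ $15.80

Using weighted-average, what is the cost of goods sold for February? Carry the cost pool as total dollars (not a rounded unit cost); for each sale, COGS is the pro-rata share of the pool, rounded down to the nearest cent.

COGS = $3,478.71

After Feb 1: 133 on hand, pool $970.90 (≈ $7.3000 each)
After Feb 3: 474 on hand, pool $3,698.90 (≈ $7.8036 each)
Feb 5, sell 152: 152/474 × $3,698.90 → $1,186.14
After Feb 6: 538 on hand, pool $4,208.36 (≈ $7.8222 each)
After Feb 7: 615 on hand, pool $5,090.01 (≈ $8.2764 each)
Feb 10, sell 277: 277/615 × $5,090.01 → $2,292.57
After Feb 11: 718 on hand, pool $7,148.44 (≈ $9.9560 each)
After Feb 12: 831 on hand, pool $8,933.84 (≈ $10.7507 each)
Total COGS = $1,186.14 + $2,292.57 = $3,478.71
Ending inventory (cost pool remaining) = $8,933.84
Check: goods available $12,412.55 = COGS $3,478.71 + ending $8,933.84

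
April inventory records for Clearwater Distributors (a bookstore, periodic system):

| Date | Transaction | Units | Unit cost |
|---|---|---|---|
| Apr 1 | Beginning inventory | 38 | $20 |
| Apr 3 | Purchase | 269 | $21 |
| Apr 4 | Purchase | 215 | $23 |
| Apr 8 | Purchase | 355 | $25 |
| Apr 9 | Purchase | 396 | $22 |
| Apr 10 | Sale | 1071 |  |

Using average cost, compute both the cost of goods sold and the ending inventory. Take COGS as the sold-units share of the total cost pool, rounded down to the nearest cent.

Apr 10, sell 1071: 1071/1273 × $28,941.00 → $24,348.63
Ending inventory (cost pool remaining) = $4,592.37
Check: goods available $28,941.00 = COGS $24,348.63 + ending $4,592.37

COGS = $24,348.63; ending inventory = $4,592.37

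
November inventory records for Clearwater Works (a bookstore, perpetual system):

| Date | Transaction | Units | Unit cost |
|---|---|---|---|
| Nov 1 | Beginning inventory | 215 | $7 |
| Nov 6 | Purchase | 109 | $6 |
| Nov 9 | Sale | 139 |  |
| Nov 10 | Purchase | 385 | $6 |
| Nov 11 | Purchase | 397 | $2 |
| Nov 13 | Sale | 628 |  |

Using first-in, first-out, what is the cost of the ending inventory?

Nov 9, 139 sold [FIFO — oldest first]: 139 @ $7 = $973
Nov 13, 628 sold [FIFO — oldest first]: 76 @ $7 + 109 @ $6 + 385 @ $6 + 58 @ $2 = $3,612
Total COGS = $973 + $3,612 = $4,585
Ending inventory: 339 @ $2 = $678

Ending inventory = $678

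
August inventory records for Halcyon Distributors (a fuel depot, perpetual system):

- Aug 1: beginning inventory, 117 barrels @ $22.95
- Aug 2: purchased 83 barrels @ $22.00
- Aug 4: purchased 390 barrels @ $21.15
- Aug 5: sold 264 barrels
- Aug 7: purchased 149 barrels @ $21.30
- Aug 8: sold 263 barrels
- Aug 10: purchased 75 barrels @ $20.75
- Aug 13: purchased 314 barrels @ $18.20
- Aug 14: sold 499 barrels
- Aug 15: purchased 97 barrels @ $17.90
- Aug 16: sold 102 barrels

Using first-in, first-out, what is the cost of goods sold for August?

Aug 5, 264 sold [FIFO — oldest first]: 117 @ $22.95 + 83 @ $22.00 + 64 @ $21.15 = $5,864.75
Aug 8, 263 sold [FIFO — oldest first]: 263 @ $21.15 = $5,562.45
Aug 14, 499 sold [FIFO — oldest first]: 63 @ $21.15 + 149 @ $21.30 + 75 @ $20.75 + 212 @ $18.20 = $9,920.80
Aug 16, 102 sold [FIFO — oldest first]: 102 @ $18.20 = $1,856.40
Total COGS = $5,864.75 + $5,562.45 + $9,920.80 + $1,856.40 = $23,204.40
Ending inventory: 97 @ $17.90 = $1,736.30

COGS = $23,204.40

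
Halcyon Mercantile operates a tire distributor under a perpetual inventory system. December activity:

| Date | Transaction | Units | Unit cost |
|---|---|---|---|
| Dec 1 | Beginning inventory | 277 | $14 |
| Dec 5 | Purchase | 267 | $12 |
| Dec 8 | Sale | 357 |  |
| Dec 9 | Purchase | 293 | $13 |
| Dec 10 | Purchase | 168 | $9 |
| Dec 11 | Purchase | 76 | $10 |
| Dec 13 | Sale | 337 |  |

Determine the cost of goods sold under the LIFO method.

COGS = $7,945

Dec 8, 357 sold [LIFO — newest first]: 267 @ $12 + 90 @ $14 = $4,464
Dec 13, 337 sold [LIFO — newest first]: 76 @ $10 + 168 @ $9 + 93 @ $13 = $3,481
Total COGS = $4,464 + $3,481 = $7,945
Ending inventory: 187 @ $14 + 200 @ $13 = $5,218
Check: goods available $13,163 = COGS $7,945 + ending $5,218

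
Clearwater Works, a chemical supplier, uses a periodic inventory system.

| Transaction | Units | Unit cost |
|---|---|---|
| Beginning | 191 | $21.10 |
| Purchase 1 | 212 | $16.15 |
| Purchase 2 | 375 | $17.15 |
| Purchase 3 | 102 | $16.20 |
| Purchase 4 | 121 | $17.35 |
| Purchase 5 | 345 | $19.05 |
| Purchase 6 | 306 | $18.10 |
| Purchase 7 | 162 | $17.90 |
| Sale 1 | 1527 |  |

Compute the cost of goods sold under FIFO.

COGS = $27,485.25

Sale 1 (1527) [FIFO — oldest first]: 191 @ $21.10 + 212 @ $16.15 + 375 @ $17.15 + 102 @ $16.20 + 121 @ $17.35 + 345 @ $19.05 + 181 @ $18.10 = $27,485.25
Ending inventory: 125 @ $18.10 + 162 @ $17.90 = $5,162.30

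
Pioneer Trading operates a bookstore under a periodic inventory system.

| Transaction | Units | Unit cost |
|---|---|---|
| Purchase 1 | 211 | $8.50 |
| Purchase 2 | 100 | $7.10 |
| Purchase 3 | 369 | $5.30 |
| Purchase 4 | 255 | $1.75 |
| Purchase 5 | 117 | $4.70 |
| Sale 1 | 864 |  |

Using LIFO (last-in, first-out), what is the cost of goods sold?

Sale 1 (864) [LIFO — newest first]: 117 @ $4.70 + 255 @ $1.75 + 369 @ $5.30 + 100 @ $7.10 + 23 @ $8.50 = $3,857.35
Ending inventory: 188 @ $8.50 = $1,598.00
Check: goods available $5,455.35 = COGS $3,857.35 + ending $1,598.00

COGS = $3,857.35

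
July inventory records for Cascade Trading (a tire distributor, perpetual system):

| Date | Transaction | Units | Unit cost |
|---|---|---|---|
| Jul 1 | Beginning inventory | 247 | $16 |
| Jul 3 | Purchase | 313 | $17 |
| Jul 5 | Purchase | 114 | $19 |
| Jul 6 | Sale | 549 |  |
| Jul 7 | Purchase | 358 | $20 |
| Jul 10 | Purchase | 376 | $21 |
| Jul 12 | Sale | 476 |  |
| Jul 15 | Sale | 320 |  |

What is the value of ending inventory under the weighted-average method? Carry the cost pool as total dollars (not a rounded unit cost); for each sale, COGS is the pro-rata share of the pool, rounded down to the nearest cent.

After Jul 1: 247 on hand, pool $3,952.00 (≈ $16.0000 each)
After Jul 3: 560 on hand, pool $9,273.00 (≈ $16.5589 each)
After Jul 5: 674 on hand, pool $11,439.00 (≈ $16.9718 each)
Jul 6, sell 549: 549/674 × $11,439.00 → $9,317.52
After Jul 7: 483 on hand, pool $9,281.48 (≈ $19.2163 each)
After Jul 10: 859 on hand, pool $17,177.48 (≈ $19.9971 each)
Jul 12, sell 476: 476/859 × $17,177.48 → $9,518.60
Jul 15, sell 320: 320/383 × $7,658.88 → $6,399.06
Total COGS = $9,317.52 + $9,518.60 + $6,399.06 = $25,235.18
Ending inventory (cost pool remaining) = $1,259.82
Check: goods available $26,495.00 = COGS $25,235.18 + ending $1,259.82

Ending inventory = $1,259.82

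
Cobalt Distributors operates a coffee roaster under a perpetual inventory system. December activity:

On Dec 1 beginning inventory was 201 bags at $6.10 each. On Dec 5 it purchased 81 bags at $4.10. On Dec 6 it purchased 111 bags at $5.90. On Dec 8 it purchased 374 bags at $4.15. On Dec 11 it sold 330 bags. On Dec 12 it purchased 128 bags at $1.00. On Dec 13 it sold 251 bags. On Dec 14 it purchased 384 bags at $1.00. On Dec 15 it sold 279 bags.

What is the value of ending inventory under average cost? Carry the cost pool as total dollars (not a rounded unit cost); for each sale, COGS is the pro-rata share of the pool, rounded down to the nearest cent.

Ending inventory = $988.89

After Dec 1: 201 on hand, pool $1,226.10 (≈ $6.1000 each)
After Dec 5: 282 on hand, pool $1,558.20 (≈ $5.5255 each)
After Dec 6: 393 on hand, pool $2,213.10 (≈ $5.6313 each)
After Dec 8: 767 on hand, pool $3,765.20 (≈ $4.9090 each)
Dec 11, sell 330: 330/767 × $3,765.20 → $1,619.96
After Dec 12: 565 on hand, pool $2,273.24 (≈ $4.0234 each)
Dec 13, sell 251: 251/565 × $2,273.24 → $1,009.88
After Dec 14: 698 on hand, pool $1,647.36 (≈ $2.3601 each)
Dec 15, sell 279: 279/698 × $1,647.36 → $658.47
Total COGS = $1,619.96 + $1,009.88 + $658.47 = $3,288.31
Ending inventory (cost pool remaining) = $988.89
Check: goods available $4,277.20 = COGS $3,288.31 + ending $988.89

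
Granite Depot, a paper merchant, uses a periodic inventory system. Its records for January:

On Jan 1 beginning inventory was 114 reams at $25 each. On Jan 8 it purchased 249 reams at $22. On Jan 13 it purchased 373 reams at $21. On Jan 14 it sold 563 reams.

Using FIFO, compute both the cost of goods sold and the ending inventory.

Jan 14, 563 sold [FIFO — oldest first]: 114 @ $25 + 249 @ $22 + 200 @ $21 = $12,528
Ending inventory: 173 @ $21 = $3,633

COGS = $12,528; ending inventory = $3,633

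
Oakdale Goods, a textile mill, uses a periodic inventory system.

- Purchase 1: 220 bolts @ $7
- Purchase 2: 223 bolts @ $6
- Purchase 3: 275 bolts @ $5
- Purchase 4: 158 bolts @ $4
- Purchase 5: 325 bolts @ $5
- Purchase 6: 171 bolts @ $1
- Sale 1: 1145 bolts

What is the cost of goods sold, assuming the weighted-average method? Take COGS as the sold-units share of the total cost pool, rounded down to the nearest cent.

Sale 1, sell 1145: 1145/1372 × $6,681.00 → $5,575.61
Ending inventory (cost pool remaining) = $1,105.39

COGS = $5,575.61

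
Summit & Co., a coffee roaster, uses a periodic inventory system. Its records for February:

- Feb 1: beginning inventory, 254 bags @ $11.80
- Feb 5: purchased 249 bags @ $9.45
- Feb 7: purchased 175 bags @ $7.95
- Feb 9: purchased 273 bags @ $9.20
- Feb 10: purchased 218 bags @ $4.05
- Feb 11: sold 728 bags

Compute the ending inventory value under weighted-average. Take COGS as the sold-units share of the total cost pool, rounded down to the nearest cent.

Feb 11, sell 728: 728/1169 × $10,136.00 → $6,312.23
Ending inventory (cost pool remaining) = $3,823.77

Ending inventory = $3,823.77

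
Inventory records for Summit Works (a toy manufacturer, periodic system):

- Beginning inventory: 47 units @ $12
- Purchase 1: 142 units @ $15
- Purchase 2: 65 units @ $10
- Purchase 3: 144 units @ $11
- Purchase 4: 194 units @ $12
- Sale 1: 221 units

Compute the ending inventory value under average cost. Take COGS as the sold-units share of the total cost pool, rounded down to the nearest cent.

Ending inventory = $4,547.26

Sale 1, sell 221: 221/592 × $7,256.00 → $2,708.74
Ending inventory (cost pool remaining) = $4,547.26
Check: goods available $7,256.00 = COGS $2,708.74 + ending $4,547.26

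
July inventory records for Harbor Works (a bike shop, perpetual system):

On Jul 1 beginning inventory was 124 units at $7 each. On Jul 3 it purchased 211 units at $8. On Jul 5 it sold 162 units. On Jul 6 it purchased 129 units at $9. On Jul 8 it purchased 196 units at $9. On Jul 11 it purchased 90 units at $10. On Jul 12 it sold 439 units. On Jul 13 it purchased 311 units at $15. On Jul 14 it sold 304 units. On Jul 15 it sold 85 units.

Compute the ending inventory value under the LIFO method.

Jul 5, 162 sold [LIFO — newest first]: 162 @ $8 = $1,296
Jul 12, 439 sold [LIFO — newest first]: 90 @ $10 + 196 @ $9 + 129 @ $9 + 24 @ $8 = $4,017
Jul 14, 304 sold [LIFO — newest first]: 304 @ $15 = $4,560
Jul 15, 85 sold [LIFO — newest first]: 7 @ $15 + 25 @ $8 + 53 @ $7 = $676
Total COGS = $1,296 + $4,017 + $4,560 + $676 = $10,549
Ending inventory: 71 @ $7 = $497

Ending inventory = $497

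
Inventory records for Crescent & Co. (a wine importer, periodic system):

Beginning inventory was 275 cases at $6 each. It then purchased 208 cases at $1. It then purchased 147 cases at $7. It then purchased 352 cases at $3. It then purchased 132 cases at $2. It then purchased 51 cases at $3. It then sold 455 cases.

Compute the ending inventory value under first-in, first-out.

Sale 1 (455) [FIFO — oldest first]: 275 @ $6 + 180 @ $1 = $1,830
Ending inventory: 28 @ $1 + 147 @ $7 + 352 @ $3 + 132 @ $2 + 51 @ $3 = $2,530
Check: goods available $4,360 = COGS $1,830 + ending $2,530

Ending inventory = $2,530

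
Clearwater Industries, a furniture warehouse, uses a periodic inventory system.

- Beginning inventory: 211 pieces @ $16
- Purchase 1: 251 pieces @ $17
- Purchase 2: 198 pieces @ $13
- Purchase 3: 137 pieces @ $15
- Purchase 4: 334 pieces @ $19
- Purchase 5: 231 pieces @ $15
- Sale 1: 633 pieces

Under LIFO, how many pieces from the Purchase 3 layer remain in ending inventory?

Sale 1 (633) [LIFO — newest first]: 231 @ $15 + 334 @ $19 + 68 @ $15 = $10,831
Ending inventory: 211 @ $16 + 251 @ $17 + 198 @ $13 + 69 @ $15 = $11,252

69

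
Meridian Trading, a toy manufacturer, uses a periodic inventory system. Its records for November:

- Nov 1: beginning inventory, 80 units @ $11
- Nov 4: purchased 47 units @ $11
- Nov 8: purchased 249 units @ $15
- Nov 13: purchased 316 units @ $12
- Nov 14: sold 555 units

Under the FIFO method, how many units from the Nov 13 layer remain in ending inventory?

137

Nov 14, 555 sold [FIFO — oldest first]: 80 @ $11 + 47 @ $11 + 249 @ $15 + 179 @ $12 = $7,280
Ending inventory: 137 @ $12 = $1,644
Check: goods available $8,924 = COGS $7,280 + ending $1,644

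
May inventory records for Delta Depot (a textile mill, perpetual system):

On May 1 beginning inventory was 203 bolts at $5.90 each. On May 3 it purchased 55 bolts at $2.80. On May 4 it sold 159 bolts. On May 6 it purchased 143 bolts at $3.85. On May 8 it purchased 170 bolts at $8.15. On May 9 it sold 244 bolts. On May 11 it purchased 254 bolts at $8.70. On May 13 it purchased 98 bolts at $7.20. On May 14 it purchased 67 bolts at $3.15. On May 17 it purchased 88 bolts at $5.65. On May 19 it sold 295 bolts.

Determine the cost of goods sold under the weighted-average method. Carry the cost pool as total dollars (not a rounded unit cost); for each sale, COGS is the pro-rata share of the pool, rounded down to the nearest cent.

After May 1: 203 on hand, pool $1,197.70 (≈ $5.9000 each)
After May 3: 258 on hand, pool $1,351.70 (≈ $5.2391 each)
May 4, sell 159: 159/258 × $1,351.70 → $833.02
After May 6: 242 on hand, pool $1,069.23 (≈ $4.4183 each)
After May 8: 412 on hand, pool $2,454.73 (≈ $5.9581 each)
May 9, sell 244: 244/412 × $2,454.73 → $1,453.77
After May 11: 422 on hand, pool $3,210.76 (≈ $7.6084 each)
After May 13: 520 on hand, pool $3,916.36 (≈ $7.5315 each)
After May 14: 587 on hand, pool $4,127.41 (≈ $7.0314 each)
After May 17: 675 on hand, pool $4,624.61 (≈ $6.8513 each)
May 19, sell 295: 295/675 × $4,624.61 → $2,021.12
Total COGS = $833.02 + $1,453.77 + $2,021.12 = $4,307.91
Ending inventory (cost pool remaining) = $2,603.49
Check: goods available $6,911.40 = COGS $4,307.91 + ending $2,603.49

COGS = $4,307.91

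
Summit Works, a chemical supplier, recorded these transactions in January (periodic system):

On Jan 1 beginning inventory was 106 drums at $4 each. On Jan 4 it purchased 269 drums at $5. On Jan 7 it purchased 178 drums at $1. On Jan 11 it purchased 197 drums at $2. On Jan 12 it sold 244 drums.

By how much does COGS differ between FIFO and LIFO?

FIFO COGS: 106 @ $4 + 138 @ $5 = $1,114
LIFO COGS: 197 @ $2 + 47 @ $1 = $441
Difference = |$1,114 − $441| = $673

$673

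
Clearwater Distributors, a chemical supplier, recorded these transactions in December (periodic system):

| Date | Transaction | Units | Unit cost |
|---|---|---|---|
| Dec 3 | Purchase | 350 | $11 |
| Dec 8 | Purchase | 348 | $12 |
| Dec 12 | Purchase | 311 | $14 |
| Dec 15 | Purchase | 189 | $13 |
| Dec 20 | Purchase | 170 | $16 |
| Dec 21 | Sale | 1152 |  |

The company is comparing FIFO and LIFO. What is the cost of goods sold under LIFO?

COGS = $15,181

FIFO COGS: 350 @ $11 + 348 @ $12 + 311 @ $14 + 143 @ $13 = $14,239
LIFO COGS: 170 @ $16 + 189 @ $13 + 311 @ $14 + 348 @ $12 + 134 @ $11 = $15,181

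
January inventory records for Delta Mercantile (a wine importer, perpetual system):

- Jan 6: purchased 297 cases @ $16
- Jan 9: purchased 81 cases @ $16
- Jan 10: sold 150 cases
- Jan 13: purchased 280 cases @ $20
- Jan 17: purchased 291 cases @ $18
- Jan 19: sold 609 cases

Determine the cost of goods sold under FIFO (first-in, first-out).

Jan 10, 150 sold [FIFO — oldest first]: 150 @ $16 = $2,400
Jan 19, 609 sold [FIFO — oldest first]: 147 @ $16 + 81 @ $16 + 280 @ $20 + 101 @ $18 = $11,066
Total COGS = $2,400 + $11,066 = $13,466
Ending inventory: 190 @ $18 = $3,420
Check: goods available $16,886 = COGS $13,466 + ending $3,420

COGS = $13,466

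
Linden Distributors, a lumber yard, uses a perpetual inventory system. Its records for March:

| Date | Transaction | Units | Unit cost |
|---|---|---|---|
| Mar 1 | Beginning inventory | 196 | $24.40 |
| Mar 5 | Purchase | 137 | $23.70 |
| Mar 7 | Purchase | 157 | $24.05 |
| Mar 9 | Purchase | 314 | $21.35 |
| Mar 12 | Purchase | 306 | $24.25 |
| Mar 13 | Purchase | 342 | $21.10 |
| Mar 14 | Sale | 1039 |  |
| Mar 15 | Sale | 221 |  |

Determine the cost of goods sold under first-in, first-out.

Mar 14, 1039 sold [FIFO — oldest first]: 196 @ $24.40 + 137 @ $23.70 + 157 @ $24.05 + 314 @ $21.35 + 235 @ $24.25 = $24,207.80
Mar 15, 221 sold [FIFO — oldest first]: 71 @ $24.25 + 150 @ $21.10 = $4,886.75
Total COGS = $24,207.80 + $4,886.75 = $29,094.55
Ending inventory: 192 @ $21.10 = $4,051.20

COGS = $29,094.55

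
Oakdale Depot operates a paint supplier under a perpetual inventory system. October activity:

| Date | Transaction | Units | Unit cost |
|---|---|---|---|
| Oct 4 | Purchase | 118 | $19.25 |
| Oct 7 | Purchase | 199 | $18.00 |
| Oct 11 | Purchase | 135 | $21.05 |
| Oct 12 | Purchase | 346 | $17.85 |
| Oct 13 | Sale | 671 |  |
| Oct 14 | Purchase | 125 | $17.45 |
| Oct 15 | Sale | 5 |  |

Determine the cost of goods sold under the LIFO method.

Oct 13, 671 sold [LIFO — newest first]: 346 @ $17.85 + 135 @ $21.05 + 190 @ $18.00 = $12,437.85
Oct 15, 5 sold [LIFO — newest first]: 5 @ $17.45 = $87.25
Total COGS = $12,437.85 + $87.25 = $12,525.10
Ending inventory: 118 @ $19.25 + 9 @ $18.00 + 120 @ $17.45 = $4,527.50
Check: goods available $17,052.60 = COGS $12,525.10 + ending $4,527.50

COGS = $12,525.10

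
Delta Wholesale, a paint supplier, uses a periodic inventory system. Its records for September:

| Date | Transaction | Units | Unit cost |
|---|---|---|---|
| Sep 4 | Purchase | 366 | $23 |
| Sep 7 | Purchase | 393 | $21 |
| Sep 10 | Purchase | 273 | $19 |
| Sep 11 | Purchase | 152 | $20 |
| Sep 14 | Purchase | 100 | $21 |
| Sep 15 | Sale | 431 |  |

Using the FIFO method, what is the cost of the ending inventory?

Ending inventory = $17,215

Sep 15, 431 sold [FIFO — oldest first]: 366 @ $23 + 65 @ $21 = $9,783
Ending inventory: 328 @ $21 + 273 @ $19 + 152 @ $20 + 100 @ $21 = $17,215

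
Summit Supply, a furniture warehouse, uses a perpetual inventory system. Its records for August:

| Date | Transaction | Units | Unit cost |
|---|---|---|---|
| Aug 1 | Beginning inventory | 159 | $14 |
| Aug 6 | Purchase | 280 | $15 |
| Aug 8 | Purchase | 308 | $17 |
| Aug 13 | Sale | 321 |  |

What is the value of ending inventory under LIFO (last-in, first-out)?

Aug 13, 321 sold [LIFO — newest first]: 308 @ $17 + 13 @ $15 = $5,431
Ending inventory: 159 @ $14 + 267 @ $15 = $6,231
Check: goods available $11,662 = COGS $5,431 + ending $6,231

Ending inventory = $6,231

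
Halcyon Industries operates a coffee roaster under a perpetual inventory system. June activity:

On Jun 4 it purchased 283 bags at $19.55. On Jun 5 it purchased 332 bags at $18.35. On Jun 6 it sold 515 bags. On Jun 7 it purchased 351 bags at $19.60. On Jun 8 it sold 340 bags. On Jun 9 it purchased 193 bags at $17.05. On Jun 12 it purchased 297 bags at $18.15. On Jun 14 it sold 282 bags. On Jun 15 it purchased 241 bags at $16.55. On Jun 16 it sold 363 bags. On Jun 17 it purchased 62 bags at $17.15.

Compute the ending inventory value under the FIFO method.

Jun 6, 515 sold [FIFO — oldest first]: 283 @ $19.55 + 232 @ $18.35 = $9,789.85
Jun 8, 340 sold [FIFO — oldest first]: 100 @ $18.35 + 240 @ $19.60 = $6,539.00
Jun 14, 282 sold [FIFO — oldest first]: 111 @ $19.60 + 171 @ $17.05 = $5,091.15
Jun 16, 363 sold [FIFO — oldest first]: 22 @ $17.05 + 297 @ $18.15 + 44 @ $16.55 = $6,493.85
Total COGS = $9,789.85 + $6,539.00 + $5,091.15 + $6,493.85 = $27,913.85
Ending inventory: 197 @ $16.55 + 62 @ $17.15 = $4,323.65

Ending inventory = $4,323.65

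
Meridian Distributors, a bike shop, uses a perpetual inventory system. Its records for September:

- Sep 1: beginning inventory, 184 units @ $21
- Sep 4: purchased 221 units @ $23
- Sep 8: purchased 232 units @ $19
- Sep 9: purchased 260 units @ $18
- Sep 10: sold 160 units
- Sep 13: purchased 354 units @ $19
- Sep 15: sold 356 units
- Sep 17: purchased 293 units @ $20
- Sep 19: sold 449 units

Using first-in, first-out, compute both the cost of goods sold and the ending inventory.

Sep 10, 160 sold [FIFO — oldest first]: 160 @ $21 = $3,360
Sep 15, 356 sold [FIFO — oldest first]: 24 @ $21 + 221 @ $23 + 111 @ $19 = $7,696
Sep 19, 449 sold [FIFO — oldest first]: 121 @ $19 + 260 @ $18 + 68 @ $19 = $8,271
Total COGS = $3,360 + $7,696 + $8,271 = $19,327
Ending inventory: 286 @ $19 + 293 @ $20 = $11,294
Check: goods available $30,621 = COGS $19,327 + ending $11,294

COGS = $19,327; ending inventory = $11,294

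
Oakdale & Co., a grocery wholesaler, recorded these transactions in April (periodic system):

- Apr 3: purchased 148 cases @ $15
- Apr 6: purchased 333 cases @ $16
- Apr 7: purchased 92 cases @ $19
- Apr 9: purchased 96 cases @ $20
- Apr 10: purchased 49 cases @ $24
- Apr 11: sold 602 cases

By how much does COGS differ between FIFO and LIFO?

$776

FIFO COGS: 148 @ $15 + 333 @ $16 + 92 @ $19 + 29 @ $20 = $9,876
LIFO COGS: 49 @ $24 + 96 @ $20 + 92 @ $19 + 333 @ $16 + 32 @ $15 = $10,652
Difference = |$9,876 − $10,652| = $776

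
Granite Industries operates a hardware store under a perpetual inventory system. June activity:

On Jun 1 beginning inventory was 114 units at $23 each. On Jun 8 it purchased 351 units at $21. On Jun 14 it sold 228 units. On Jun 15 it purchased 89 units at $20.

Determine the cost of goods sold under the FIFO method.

COGS = $5,016

Jun 14, 228 sold [FIFO — oldest first]: 114 @ $23 + 114 @ $21 = $5,016
Ending inventory: 237 @ $21 + 89 @ $20 = $6,757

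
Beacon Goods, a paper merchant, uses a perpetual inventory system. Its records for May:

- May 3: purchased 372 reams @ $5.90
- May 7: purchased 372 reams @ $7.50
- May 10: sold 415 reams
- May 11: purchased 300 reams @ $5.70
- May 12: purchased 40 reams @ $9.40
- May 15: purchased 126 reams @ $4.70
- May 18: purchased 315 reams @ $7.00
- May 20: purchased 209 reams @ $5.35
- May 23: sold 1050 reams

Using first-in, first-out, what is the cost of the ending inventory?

May 10, 415 sold [FIFO — oldest first]: 372 @ $5.90 + 43 @ $7.50 = $2,517.30
May 23, 1050 sold [FIFO — oldest first]: 329 @ $7.50 + 300 @ $5.70 + 40 @ $9.40 + 126 @ $4.70 + 255 @ $7.00 = $6,930.70
Total COGS = $2,517.30 + $6,930.70 = $9,448.00
Ending inventory: 60 @ $7.00 + 209 @ $5.35 = $1,538.15
Check: goods available $10,986.15 = COGS $9,448.00 + ending $1,538.15

Ending inventory = $1,538.15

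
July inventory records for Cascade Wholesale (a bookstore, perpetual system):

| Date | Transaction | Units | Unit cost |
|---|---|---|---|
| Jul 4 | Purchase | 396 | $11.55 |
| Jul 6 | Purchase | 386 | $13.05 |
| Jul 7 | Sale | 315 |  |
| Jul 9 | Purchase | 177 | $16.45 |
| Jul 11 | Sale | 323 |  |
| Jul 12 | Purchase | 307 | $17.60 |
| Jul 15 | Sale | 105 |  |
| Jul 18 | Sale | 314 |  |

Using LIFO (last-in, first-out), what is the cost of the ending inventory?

Jul 7, 315 sold [LIFO — newest first]: 315 @ $13.05 = $4,110.75
Jul 11, 323 sold [LIFO — newest first]: 177 @ $16.45 + 71 @ $13.05 + 75 @ $11.55 = $4,704.45
Jul 15, 105 sold [LIFO — newest first]: 105 @ $17.60 = $1,848.00
Jul 18, 314 sold [LIFO — newest first]: 202 @ $17.60 + 112 @ $11.55 = $4,848.80
Total COGS = $4,110.75 + $4,704.45 + $1,848.00 + $4,848.80 = $15,512.00
Ending inventory: 209 @ $11.55 = $2,413.95

Ending inventory = $2,413.95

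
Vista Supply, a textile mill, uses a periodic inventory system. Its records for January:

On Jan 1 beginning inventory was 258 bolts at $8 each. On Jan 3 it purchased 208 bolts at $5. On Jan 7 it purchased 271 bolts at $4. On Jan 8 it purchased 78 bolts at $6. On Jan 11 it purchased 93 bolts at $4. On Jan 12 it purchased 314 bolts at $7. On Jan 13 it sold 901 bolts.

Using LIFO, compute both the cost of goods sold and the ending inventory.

COGS = $4,847; ending inventory = $2,379

Jan 13, 901 sold [LIFO — newest first]: 314 @ $7 + 93 @ $4 + 78 @ $6 + 271 @ $4 + 145 @ $5 = $4,847
Ending inventory: 258 @ $8 + 63 @ $5 = $2,379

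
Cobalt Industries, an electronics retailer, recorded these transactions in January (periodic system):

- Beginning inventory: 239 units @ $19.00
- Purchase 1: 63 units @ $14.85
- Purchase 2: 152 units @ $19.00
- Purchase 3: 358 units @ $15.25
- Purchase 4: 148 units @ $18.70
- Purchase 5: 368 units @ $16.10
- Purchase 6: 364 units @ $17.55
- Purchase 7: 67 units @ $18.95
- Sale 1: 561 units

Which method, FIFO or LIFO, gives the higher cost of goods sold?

FIFO

FIFO COGS: 239 @ $19.00 + 63 @ $14.85 + 152 @ $19.00 + 107 @ $15.25 = $9,996.30
LIFO COGS: 67 @ $18.95 + 364 @ $17.55 + 130 @ $16.10 = $9,750.85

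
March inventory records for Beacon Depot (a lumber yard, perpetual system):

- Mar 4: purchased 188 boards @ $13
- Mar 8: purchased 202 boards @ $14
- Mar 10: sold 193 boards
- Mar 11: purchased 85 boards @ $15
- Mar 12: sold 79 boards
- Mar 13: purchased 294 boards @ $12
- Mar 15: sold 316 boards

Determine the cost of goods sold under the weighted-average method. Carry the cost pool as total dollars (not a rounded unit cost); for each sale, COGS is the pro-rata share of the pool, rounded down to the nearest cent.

COGS = $7,757.74

After Mar 4: 188 on hand, pool $2,444.00 (≈ $13.0000 each)
After Mar 8: 390 on hand, pool $5,272.00 (≈ $13.5179 each)
Mar 10, sell 193: 193/390 × $5,272.00 → $2,608.96
After Mar 11: 282 on hand, pool $3,938.04 (≈ $13.9647 each)
Mar 12, sell 79: 79/282 × $3,938.04 → $1,103.20
After Mar 13: 497 on hand, pool $6,362.84 (≈ $12.8025 each)
Mar 15, sell 316: 316/497 × $6,362.84 → $4,045.58
Total COGS = $2,608.96 + $1,103.20 + $4,045.58 = $7,757.74
Ending inventory (cost pool remaining) = $2,317.26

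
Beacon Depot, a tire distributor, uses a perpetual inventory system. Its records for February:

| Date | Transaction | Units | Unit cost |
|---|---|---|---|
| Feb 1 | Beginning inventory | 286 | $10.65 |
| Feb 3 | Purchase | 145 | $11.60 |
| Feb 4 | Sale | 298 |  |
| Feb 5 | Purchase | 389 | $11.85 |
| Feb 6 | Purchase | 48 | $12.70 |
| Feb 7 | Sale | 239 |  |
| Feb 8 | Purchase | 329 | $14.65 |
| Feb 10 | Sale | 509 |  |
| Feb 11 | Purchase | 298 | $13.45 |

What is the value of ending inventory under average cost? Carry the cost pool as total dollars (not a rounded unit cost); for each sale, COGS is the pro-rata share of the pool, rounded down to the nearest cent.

Ending inventory = $5,998.08

After Feb 1: 286 on hand, pool $3,045.90 (≈ $10.6500 each)
After Feb 3: 431 on hand, pool $4,727.90 (≈ $10.9696 each)
Feb 4, sell 298: 298/431 × $4,727.90 → $3,268.94
After Feb 5: 522 on hand, pool $6,068.61 (≈ $11.6257 each)
After Feb 6: 570 on hand, pool $6,678.21 (≈ $11.7162 each)
Feb 7, sell 239: 239/570 × $6,678.21 → $2,800.16
After Feb 8: 660 on hand, pool $8,697.90 (≈ $13.1786 each)
Feb 10, sell 509: 509/660 × $8,697.90 → $6,707.92
After Feb 11: 449 on hand, pool $5,998.08 (≈ $13.3588 each)
Total COGS = $3,268.94 + $2,800.16 + $6,707.92 = $12,777.02
Ending inventory (cost pool remaining) = $5,998.08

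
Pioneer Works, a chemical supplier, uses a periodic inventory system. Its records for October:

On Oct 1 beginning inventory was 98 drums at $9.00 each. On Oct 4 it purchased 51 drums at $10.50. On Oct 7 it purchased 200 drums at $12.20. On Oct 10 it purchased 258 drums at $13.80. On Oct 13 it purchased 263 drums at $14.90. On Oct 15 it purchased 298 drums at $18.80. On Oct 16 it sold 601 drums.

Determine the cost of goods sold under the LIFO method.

COGS = $10,073.10

Oct 16, 601 sold [LIFO — newest first]: 298 @ $18.80 + 263 @ $14.90 + 40 @ $13.80 = $10,073.10
Ending inventory: 98 @ $9.00 + 51 @ $10.50 + 200 @ $12.20 + 218 @ $13.80 = $6,865.90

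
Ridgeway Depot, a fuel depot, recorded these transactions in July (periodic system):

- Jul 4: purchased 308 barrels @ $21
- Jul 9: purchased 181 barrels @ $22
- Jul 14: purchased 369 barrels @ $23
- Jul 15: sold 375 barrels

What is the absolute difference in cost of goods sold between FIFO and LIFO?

FIFO COGS: 308 @ $21 + 67 @ $22 = $7,942
LIFO COGS: 369 @ $23 + 6 @ $22 = $8,619
Difference = |$7,942 − $8,619| = $677

$677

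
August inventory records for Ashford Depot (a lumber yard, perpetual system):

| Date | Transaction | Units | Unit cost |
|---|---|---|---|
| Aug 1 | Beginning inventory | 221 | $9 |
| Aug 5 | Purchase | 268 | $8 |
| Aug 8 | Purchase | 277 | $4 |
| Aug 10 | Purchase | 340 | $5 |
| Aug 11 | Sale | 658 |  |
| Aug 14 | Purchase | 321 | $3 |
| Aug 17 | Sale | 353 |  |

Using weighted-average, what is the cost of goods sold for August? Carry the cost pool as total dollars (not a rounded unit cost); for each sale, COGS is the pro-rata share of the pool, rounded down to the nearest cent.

After Aug 1: 221 on hand, pool $1,989.00 (≈ $9.0000 each)
After Aug 5: 489 on hand, pool $4,133.00 (≈ $8.4519 each)
After Aug 8: 766 on hand, pool $5,241.00 (≈ $6.8420 each)
After Aug 10: 1106 on hand, pool $6,941.00 (≈ $6.2758 each)
Aug 11, sell 658: 658/1106 × $6,941.00 → $4,129.45
After Aug 14: 769 on hand, pool $3,774.55 (≈ $4.9084 each)
Aug 17, sell 353: 353/769 × $3,774.55 → $1,732.66
Total COGS = $4,129.45 + $1,732.66 = $5,862.11
Ending inventory (cost pool remaining) = $2,041.89
Check: goods available $7,904.00 = COGS $5,862.11 + ending $2,041.89

COGS = $5,862.11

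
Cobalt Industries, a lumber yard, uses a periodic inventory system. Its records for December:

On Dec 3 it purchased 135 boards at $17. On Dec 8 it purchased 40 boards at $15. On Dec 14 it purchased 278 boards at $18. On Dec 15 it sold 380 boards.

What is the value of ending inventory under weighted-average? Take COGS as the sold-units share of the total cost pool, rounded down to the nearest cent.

Ending inventory = $1,272.91

Dec 15, sell 380: 380/453 × $7,899.00 → $6,626.09
Ending inventory (cost pool remaining) = $1,272.91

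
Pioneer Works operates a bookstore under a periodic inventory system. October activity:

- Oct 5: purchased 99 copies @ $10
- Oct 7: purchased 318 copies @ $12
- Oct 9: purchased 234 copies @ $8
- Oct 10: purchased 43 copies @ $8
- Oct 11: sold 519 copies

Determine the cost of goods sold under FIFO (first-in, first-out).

COGS = $5,622

Oct 11, 519 sold [FIFO — oldest first]: 99 @ $10 + 318 @ $12 + 102 @ $8 = $5,622
Ending inventory: 132 @ $8 + 43 @ $8 = $1,400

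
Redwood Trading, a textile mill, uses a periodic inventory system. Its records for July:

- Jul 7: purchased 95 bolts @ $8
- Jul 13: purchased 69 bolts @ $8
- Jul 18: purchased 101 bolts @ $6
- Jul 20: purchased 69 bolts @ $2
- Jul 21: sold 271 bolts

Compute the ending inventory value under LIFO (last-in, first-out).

Ending inventory = $504

Jul 21, 271 sold [LIFO — newest first]: 69 @ $2 + 101 @ $6 + 69 @ $8 + 32 @ $8 = $1,552
Ending inventory: 63 @ $8 = $504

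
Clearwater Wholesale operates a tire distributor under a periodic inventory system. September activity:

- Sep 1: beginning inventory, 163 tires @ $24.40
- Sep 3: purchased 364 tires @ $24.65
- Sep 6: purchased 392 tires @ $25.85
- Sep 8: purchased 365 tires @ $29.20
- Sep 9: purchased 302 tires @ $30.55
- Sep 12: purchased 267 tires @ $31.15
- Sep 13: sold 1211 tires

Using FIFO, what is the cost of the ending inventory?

Ending inventory = $19,674.75

Sep 13, 1211 sold [FIFO — oldest first]: 163 @ $24.40 + 364 @ $24.65 + 392 @ $25.85 + 292 @ $29.20 = $31,609.40
Ending inventory: 73 @ $29.20 + 302 @ $30.55 + 267 @ $31.15 = $19,674.75
Check: goods available $51,284.15 = COGS $31,609.40 + ending $19,674.75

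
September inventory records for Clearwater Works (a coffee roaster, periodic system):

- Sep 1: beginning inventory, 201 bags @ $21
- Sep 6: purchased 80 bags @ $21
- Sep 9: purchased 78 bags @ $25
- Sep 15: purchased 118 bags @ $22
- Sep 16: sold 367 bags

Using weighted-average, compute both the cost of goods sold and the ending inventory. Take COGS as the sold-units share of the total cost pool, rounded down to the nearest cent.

COGS = $8,037.83; ending inventory = $2,409.17

Sep 16, sell 367: 367/477 × $10,447.00 → $8,037.83
Ending inventory (cost pool remaining) = $2,409.17
Check: goods available $10,447.00 = COGS $8,037.83 + ending $2,409.17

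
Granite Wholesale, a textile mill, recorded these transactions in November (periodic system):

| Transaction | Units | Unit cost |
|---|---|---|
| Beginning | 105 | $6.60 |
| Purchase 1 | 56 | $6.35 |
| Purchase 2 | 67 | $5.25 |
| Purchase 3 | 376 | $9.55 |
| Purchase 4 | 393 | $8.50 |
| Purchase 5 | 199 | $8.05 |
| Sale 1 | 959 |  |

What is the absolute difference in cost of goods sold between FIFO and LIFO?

FIFO COGS: 105 @ $6.60 + 56 @ $6.35 + 67 @ $5.25 + 376 @ $9.55 + 355 @ $8.50 = $8,008.65
LIFO COGS: 199 @ $8.05 + 393 @ $8.50 + 367 @ $9.55 = $8,447.30
Difference = |$8,008.65 − $8,447.30| = $438.65

$438.65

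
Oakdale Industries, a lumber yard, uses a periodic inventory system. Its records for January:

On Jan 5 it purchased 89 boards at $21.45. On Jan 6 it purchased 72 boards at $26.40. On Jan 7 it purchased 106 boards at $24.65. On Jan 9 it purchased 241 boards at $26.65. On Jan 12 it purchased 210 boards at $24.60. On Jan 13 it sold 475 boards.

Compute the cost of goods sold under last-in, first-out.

COGS = $12,180.25

Jan 13, 475 sold [LIFO — newest first]: 210 @ $24.60 + 241 @ $26.65 + 24 @ $24.65 = $12,180.25
Ending inventory: 89 @ $21.45 + 72 @ $26.40 + 82 @ $24.65 = $5,831.15
Check: goods available $18,011.40 = COGS $12,180.25 + ending $5,831.15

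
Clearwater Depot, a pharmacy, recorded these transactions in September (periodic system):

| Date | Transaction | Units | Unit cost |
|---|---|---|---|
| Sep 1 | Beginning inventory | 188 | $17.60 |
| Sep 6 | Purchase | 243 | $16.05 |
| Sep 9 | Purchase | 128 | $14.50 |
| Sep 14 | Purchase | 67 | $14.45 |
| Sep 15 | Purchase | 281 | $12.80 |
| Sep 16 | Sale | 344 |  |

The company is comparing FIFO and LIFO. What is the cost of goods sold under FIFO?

FIFO COGS: 188 @ $17.60 + 156 @ $16.05 = $5,812.60
LIFO COGS: 281 @ $12.80 + 63 @ $14.45 = $4,507.15

COGS = $5,812.60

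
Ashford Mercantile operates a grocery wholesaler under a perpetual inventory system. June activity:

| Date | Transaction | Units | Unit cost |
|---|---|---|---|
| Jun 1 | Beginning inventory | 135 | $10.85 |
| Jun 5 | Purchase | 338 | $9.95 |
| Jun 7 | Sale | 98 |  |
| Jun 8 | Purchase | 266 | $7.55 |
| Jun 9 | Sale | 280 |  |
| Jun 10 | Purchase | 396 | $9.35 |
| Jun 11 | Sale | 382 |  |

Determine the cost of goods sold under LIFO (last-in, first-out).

Jun 7, 98 sold [LIFO — newest first]: 98 @ $9.95 = $975.10
Jun 9, 280 sold [LIFO — newest first]: 266 @ $7.55 + 14 @ $9.95 = $2,147.60
Jun 11, 382 sold [LIFO — newest first]: 382 @ $9.35 = $3,571.70
Total COGS = $975.10 + $2,147.60 + $3,571.70 = $6,694.40
Ending inventory: 135 @ $10.85 + 226 @ $9.95 + 14 @ $9.35 = $3,844.35

COGS = $6,694.40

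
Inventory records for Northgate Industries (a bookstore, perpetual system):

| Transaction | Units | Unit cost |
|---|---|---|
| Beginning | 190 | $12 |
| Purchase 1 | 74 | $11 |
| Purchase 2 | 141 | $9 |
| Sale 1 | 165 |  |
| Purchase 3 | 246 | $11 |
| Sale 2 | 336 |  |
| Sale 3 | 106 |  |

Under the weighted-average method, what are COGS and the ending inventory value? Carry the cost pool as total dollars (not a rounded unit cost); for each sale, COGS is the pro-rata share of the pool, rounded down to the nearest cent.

COGS = $6,589.93; ending inventory = $479.07

After Beginning: 190 on hand, pool $2,280.00 (≈ $12.0000 each)
After Purchase 1: 264 on hand, pool $3,094.00 (≈ $11.7197 each)
After Purchase 2: 405 on hand, pool $4,363.00 (≈ $10.7728 each)
Sale 1, sell 165: 165/405 × $4,363.00 → $1,777.51
After Purchase 3: 486 on hand, pool $5,291.49 (≈ $10.8878 each)
Sale 2, sell 336: 336/486 × $5,291.49 → $3,658.31
Sale 3, sell 106: 106/150 × $1,633.18 → $1,154.11
Total COGS = $1,777.51 + $3,658.31 + $1,154.11 = $6,589.93
Ending inventory (cost pool remaining) = $479.07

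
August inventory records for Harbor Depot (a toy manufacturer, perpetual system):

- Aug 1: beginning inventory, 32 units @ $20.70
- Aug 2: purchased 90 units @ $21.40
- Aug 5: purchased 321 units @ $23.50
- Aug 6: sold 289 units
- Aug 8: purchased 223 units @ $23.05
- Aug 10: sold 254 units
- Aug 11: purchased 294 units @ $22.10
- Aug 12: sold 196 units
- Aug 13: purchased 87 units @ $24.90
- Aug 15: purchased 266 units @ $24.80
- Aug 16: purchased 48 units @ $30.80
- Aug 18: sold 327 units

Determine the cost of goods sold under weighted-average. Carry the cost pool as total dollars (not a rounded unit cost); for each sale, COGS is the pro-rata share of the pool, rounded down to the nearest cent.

COGS = $24,810.11

After Aug 1: 32 on hand, pool $662.40 (≈ $20.7000 each)
After Aug 2: 122 on hand, pool $2,588.40 (≈ $21.2164 each)
After Aug 5: 443 on hand, pool $10,131.90 (≈ $22.8711 each)
Aug 6, sell 289: 289/443 × $10,131.90 → $6,609.74
After Aug 8: 377 on hand, pool $8,662.31 (≈ $22.9769 each)
Aug 10, sell 254: 254/377 × $8,662.31 → $5,836.14
After Aug 11: 417 on hand, pool $9,323.57 (≈ $22.3587 each)
Aug 12, sell 196: 196/417 × $9,323.57 → $4,382.30
After Aug 13: 308 on hand, pool $7,107.57 (≈ $23.0765 each)
After Aug 15: 574 on hand, pool $13,704.37 (≈ $23.8752 each)
After Aug 16: 622 on hand, pool $15,182.77 (≈ $24.4096 each)
Aug 18, sell 327: 327/622 × $15,182.77 → $7,981.93
Total COGS = $6,609.74 + $5,836.14 + $4,382.30 + $7,981.93 = $24,810.11
Ending inventory (cost pool remaining) = $7,200.84
Check: goods available $32,010.95 = COGS $24,810.11 + ending $7,200.84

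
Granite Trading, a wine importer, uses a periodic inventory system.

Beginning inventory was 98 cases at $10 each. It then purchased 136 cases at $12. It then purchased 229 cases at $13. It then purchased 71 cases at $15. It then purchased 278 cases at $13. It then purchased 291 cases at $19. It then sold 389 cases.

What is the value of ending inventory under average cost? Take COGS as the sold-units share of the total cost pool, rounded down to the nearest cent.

Ending inventory = $10,225.81

Sale 1, sell 389: 389/1103 × $15,797.00 → $5,571.19
Ending inventory (cost pool remaining) = $10,225.81
Check: goods available $15,797.00 = COGS $5,571.19 + ending $10,225.81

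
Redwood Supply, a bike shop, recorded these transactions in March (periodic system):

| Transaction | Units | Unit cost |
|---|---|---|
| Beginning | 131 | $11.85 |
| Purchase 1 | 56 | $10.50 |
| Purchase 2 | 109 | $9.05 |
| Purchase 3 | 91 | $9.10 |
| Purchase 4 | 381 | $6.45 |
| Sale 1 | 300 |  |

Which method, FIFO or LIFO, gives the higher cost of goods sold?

FIFO COGS: 131 @ $11.85 + 56 @ $10.50 + 109 @ $9.05 + 4 @ $9.10 = $3,163.20
LIFO COGS: 300 @ $6.45 = $1,935.00

FIFO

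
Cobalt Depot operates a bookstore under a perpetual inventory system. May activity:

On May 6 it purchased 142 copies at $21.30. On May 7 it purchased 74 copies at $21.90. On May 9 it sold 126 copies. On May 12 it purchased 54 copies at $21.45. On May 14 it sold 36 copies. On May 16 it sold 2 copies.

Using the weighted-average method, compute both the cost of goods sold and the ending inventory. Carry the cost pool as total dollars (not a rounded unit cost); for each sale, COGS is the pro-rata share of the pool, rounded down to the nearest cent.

After May 6: 142 on hand, pool $3,024.60 (≈ $21.3000 each)
After May 7: 216 on hand, pool $4,645.20 (≈ $21.5056 each)
May 9, sell 126: 126/216 × $4,645.20 → $2,709.70
After May 12: 144 on hand, pool $3,093.80 (≈ $21.4847 each)
May 14, sell 36: 36/144 × $3,093.80 → $773.45
May 16, sell 2: 2/108 × $2,320.35 → $42.96
Total COGS = $2,709.70 + $773.45 + $42.96 = $3,526.11
Ending inventory (cost pool remaining) = $2,277.39
Check: goods available $5,803.50 = COGS $3,526.11 + ending $2,277.39

COGS = $3,526.11; ending inventory = $2,277.39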